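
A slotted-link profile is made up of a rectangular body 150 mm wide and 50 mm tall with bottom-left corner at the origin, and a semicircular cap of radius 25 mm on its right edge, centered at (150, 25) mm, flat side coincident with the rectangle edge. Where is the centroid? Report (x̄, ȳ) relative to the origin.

x̄ = 84.91 mm, ȳ = 25.00 mm

rectangular body: A = 150 × 50 = 7500.00, centroid at (75.00, 25.00).
semicircular end: A = ½π·25² = 981.75, centroid at (160.61, 25.00).
ΣA = 8481.75 mm²
ΣAx̄ = (7500.00)(75.00) + (981.75)(160.61) = 720178.82 mm³
ΣAȳ = (7500.00)(25.00) + (981.75)(25.00) = 212043.69 mm³
x̄ = 720178.82 / 8481.75 = 84.91 mm
ȳ = 212043.69 / 8481.75 = 25.00 mm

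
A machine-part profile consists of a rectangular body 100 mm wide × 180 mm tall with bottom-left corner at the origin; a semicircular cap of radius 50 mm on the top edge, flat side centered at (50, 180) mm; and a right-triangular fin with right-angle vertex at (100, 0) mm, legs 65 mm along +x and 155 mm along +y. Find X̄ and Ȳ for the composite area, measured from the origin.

X̄ = 63.39 mm, Ȳ = 99.04 mm

rectangular body: A = 100 × 180 = 18000.00, centroid at (50.00, 90.00).
semicircular top: A = ½π·50² = 3926.99, centroid at (50.00, 201.22).
triangular fin: A = ½·65·155 = 5037.50, centroid at (121.67, 51.67).
ΣA = 26964.49 mm²
ΣAX̄ = (18000.00)(50.00) + (3926.99)(50.00) + (5037.50)(121.67) = 1709245.37 mm³
ΣAȲ = (18000.00)(90.00) + (3926.99)(201.22) + (5037.50)(51.67) = 2670462.51 mm³
X̄ = 1709245.37 / 26964.49 = 63.39 mm
Ȳ = 2670462.51 / 26964.49 = 99.04 mm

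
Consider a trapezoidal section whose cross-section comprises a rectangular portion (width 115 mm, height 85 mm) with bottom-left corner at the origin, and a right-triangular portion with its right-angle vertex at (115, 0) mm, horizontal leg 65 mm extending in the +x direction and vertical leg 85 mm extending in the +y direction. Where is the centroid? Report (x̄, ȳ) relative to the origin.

Part | A | x̄ᵢ | ȳᵢ | A·x̄ᵢ | A·ȳᵢ
rectangular portion | 9775.00 | 57.50 | 42.50 | 562062.50 | 415437.50
triangular portion | 2762.50 | 136.67 | 28.33 | 377541.67 | 78270.83
Σ | 12537.50 |  |  | 939604.17 | 493708.33
x̄ = 939604.17 / 12537.50 = 74.94 mm
ȳ = 493708.33 / 12537.50 = 39.38 mm

x̄ = 74.94 mm, ȳ = 39.38 mm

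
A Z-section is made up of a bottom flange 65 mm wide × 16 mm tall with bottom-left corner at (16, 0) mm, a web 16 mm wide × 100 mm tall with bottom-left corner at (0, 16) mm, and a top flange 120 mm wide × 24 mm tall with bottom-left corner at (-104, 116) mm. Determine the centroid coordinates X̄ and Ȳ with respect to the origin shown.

bottom flange: A = 65 × 16 = 1040.00, centroid at (48.50, 8.00).
web: A = 16 × 100 = 1600.00, centroid at (8.00, 66.00).
top flange: A = 120 × 24 = 2880.00, centroid at (-44.00, 128.00).
ΣA = 5520.00 mm², ΣAX̄ = -63480.00 mm³, ΣAȲ = 482560.00 mm³.
X̄ = -63480.00/5520.00 = -11.50 mm; Ȳ = 482560.00/5520.00 = 87.42 mm.

X̄ = -11.50 mm, Ȳ = 87.42 mm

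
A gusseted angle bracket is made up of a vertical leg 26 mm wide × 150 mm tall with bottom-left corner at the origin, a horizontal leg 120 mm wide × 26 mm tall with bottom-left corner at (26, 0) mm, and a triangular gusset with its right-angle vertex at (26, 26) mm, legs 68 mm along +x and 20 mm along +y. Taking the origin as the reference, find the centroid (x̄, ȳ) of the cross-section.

Part | A | x̄ᵢ | ȳᵢ | A·x̄ᵢ | A·ȳᵢ
vertical leg | 3900.00 | 13.00 | 75.00 | 50700.00 | 292500.00
horizontal leg | 3120.00 | 86.00 | 13.00 | 268320.00 | 40560.00
gusset | 680.00 | 48.67 | 32.67 | 33093.33 | 22213.33
Σ | 7700.00 |  |  | 352113.33 | 355273.33
x̄ = 352113.33 / 7700.00 = 45.73 mm
ȳ = 355273.33 / 7700.00 = 46.14 mm

x̄ = 45.73 mm, ȳ = 46.14 mm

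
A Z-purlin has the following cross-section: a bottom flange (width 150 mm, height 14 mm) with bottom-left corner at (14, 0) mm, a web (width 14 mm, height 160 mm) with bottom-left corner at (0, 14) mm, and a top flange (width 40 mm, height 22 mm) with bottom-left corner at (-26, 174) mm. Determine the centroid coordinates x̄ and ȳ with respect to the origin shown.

Part | A | x̄ᵢ | ȳᵢ | A·x̄ᵢ | A·ȳᵢ
bottom flange | 2100.00 | 89.00 | 7.00 | 186900.00 | 14700.00
web | 2240.00 | 7.00 | 94.00 | 15680.00 | 210560.00
top flange | 880.00 | -6.00 | 185.00 | -5280.00 | 162800.00
Σ | 5220.00 |  |  | 197300.00 | 388060.00
x̄ = 197300.00 / 5220.00 = 37.80 mm
ȳ = 388060.00 / 5220.00 = 74.34 mm

x̄ = 37.80 mm, ȳ = 74.34 mm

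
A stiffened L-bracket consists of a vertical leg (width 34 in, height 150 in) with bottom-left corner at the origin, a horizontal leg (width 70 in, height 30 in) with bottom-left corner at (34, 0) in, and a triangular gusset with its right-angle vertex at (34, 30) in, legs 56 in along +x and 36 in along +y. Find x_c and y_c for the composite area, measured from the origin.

x_c = 34.68 in, y_c = 55.60 in

vertical leg: A = 34 × 150 = 5100.00, centroid at (17.00, 75.00).
horizontal leg: A = 70 × 30 = 2100.00, centroid at (69.00, 15.00).
gusset: A = ½·56·36 = 1008.00, centroid at (52.67, 42.00).
ΣA = 8208.00 in², ΣAx_c = 284688.00 in³, ΣAy_c = 456336.00 in³.
x_c = 284688.00/8208.00 = 34.68 in; y_c = 456336.00/8208.00 = 55.60 in.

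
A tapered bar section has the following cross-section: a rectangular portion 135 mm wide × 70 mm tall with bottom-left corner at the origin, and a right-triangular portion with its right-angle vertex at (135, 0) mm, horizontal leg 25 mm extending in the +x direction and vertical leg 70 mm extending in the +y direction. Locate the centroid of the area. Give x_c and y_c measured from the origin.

x_c = 73.93 mm, y_c = 34.01 mm

Part | A | x̄ᵢ | ȳᵢ | A·x̄ᵢ | A·ȳᵢ
rectangular portion | 9450.00 | 67.50 | 35.00 | 637875.00 | 330750.00
triangular portion | 875.00 | 143.33 | 23.33 | 125416.67 | 20416.67
Σ | 10325.00 |  |  | 763291.67 | 351166.67
x_c = 763291.67 / 10325.00 = 73.93 mm
y_c = 351166.67 / 10325.00 = 34.01 mm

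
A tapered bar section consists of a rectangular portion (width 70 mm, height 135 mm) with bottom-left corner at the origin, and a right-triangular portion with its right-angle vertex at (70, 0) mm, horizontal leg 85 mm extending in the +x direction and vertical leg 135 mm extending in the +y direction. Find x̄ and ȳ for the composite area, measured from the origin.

rectangular portion: A = 70 × 135 = 9450.00, centroid at (35.00, 67.50).
triangular portion: A = ½·85·135 = 5737.50, centroid at (98.33, 45.00).
ΣA = 15187.50 mm², ΣAx̄ = 894937.50 mm³, ΣAȳ = 896062.50 mm³.
x̄ = 894937.50/15187.50 = 58.93 mm; ȳ = 896062.50/15187.50 = 59.00 mm.

x̄ = 58.93 mm, ȳ = 59.00 mm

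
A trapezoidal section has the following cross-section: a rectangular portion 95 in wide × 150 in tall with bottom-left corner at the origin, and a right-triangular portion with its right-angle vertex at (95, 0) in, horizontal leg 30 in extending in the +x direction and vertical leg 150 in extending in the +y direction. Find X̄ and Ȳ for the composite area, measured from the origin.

X̄ = 55.34 in, Ȳ = 71.59 in

Part | A | x̄ᵢ | ȳᵢ | A·x̄ᵢ | A·ȳᵢ
rectangular portion | 14250.00 | 47.50 | 75.00 | 676875.00 | 1068750.00
triangular portion | 2250.00 | 105.00 | 50.00 | 236250.00 | 112500.00
Σ | 16500.00 |  |  | 913125.00 | 1181250.00
X̄ = 913125.00 / 16500.00 = 55.34 in
Ȳ = 1181250.00 / 16500.00 = 71.59 in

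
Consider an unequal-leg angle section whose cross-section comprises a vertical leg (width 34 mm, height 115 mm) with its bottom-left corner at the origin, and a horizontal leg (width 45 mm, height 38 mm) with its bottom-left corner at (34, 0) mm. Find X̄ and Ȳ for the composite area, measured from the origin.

Part | A | x̄ᵢ | ȳᵢ | A·x̄ᵢ | A·ȳᵢ
vertical leg | 3910.00 | 17.00 | 57.50 | 66470.00 | 224825.00
horizontal leg | 1710.00 | 56.50 | 19.00 | 96615.00 | 32490.00
Σ | 5620.00 |  |  | 163085.00 | 257315.00
X̄ = 163085.00 / 5620.00 = 29.02 mm
Ȳ = 257315.00 / 5620.00 = 45.79 mm

X̄ = 29.02 mm, Ȳ = 45.79 mm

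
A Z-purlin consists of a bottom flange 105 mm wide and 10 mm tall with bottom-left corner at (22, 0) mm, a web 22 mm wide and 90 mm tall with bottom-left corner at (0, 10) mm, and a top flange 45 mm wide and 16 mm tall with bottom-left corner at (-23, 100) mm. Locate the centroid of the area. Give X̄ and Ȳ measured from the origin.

X̄ = 26.57 mm, Ȳ = 51.18 mm

bottom flange: A = 105 × 10 = 1050.00, centroid at (74.50, 5.00).
web: A = 22 × 90 = 1980.00, centroid at (11.00, 55.00).
top flange: A = 45 × 16 = 720.00, centroid at (-0.50, 108.00).
ΣA = 3750.00 mm², ΣAX̄ = 99645.00 mm³, ΣAȲ = 191910.00 mm³.
X̄ = 99645.00/3750.00 = 26.57 mm; Ȳ = 191910.00/3750.00 = 51.18 mm.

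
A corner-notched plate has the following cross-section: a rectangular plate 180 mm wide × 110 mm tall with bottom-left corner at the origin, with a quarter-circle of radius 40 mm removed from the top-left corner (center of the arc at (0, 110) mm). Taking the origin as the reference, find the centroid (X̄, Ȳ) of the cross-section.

plate: A = 180 × 110 = 19800.00, centroid at (90.00, 55.00).
removed quarter-circle: A = −¼π·40² = -1256.64, centroid at (16.98, 93.02).
ΣA = 18543.36 mm², ΣAX̄ = 1760666.67 mm³, ΣAȲ = 972103.26 mm³.
X̄ = 1760666.67/18543.36 = 94.95 mm; Ȳ = 972103.26/18543.36 = 52.42 mm.

X̄ = 94.95 mm, Ȳ = 52.42 mm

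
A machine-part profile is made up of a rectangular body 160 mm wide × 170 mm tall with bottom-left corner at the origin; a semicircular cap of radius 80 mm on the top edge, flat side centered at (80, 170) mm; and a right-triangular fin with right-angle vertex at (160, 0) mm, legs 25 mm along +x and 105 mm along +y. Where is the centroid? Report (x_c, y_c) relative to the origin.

x_c = 83.01 mm, y_c = 114.31 mm

rectangular body: A = 160 × 170 = 27200.00, centroid at (80.00, 85.00).
semicircular top: A = ½π·80² = 10053.10, centroid at (80.00, 203.95).
triangular fin: A = ½·25·105 = 1312.50, centroid at (168.33, 35.00).
ΣA = 38565.60 mm²
ΣAx_c = (27200.00)(80.00) + (10053.10)(80.00) + (1312.50)(168.33) = 3201185.22 mm³
ΣAy_c = (27200.00)(85.00) + (10053.10)(203.95) + (1312.50)(35.00) = 4408297.24 mm³
x_c = 3201185.22 / 38565.60 = 83.01 mm
y_c = 4408297.24 / 38565.60 = 114.31 mm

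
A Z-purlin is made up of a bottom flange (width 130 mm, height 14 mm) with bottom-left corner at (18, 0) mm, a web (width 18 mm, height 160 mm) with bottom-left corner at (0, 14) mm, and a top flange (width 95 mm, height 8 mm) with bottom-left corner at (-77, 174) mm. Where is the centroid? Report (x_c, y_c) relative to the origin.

bottom flange: A = 130 × 14 = 1820.00, centroid at (83.00, 7.00).
web: A = 18 × 160 = 2880.00, centroid at (9.00, 94.00).
top flange: A = 95 × 8 = 760.00, centroid at (-29.50, 178.00).
ΣA = 5460.00 mm²
ΣAx_c = (1820.00)(83.00) + (2880.00)(9.00) + (760.00)(-29.50) = 154560.00 mm³
ΣAy_c = (1820.00)(7.00) + (2880.00)(94.00) + (760.00)(178.00) = 418740.00 mm³
x_c = 154560.00 / 5460.00 = 28.31 mm
y_c = 418740.00 / 5460.00 = 76.69 mm

x_c = 28.31 mm, y_c = 76.69 mm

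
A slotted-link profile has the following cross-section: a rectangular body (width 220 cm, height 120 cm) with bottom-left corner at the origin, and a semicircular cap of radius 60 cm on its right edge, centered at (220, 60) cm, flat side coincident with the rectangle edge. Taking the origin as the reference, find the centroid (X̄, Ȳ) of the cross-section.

X̄ = 133.90 cm, Ȳ = 60.00 cm

rectangular body: A = 220 × 120 = 26400.00, centroid at (110.00, 60.00).
semicircular end: A = ½π·60² = 5654.87, centroid at (245.46, 60.00).
ΣA = 32054.87 cm²
ΣAX̄ = (26400.00)(110.00) + (5654.87)(245.46) = 4292070.69 cm³
ΣAȲ = (26400.00)(60.00) + (5654.87)(60.00) = 1923292.01 cm³
X̄ = 4292070.69 / 32054.87 = 133.90 cm
Ȳ = 1923292.01 / 32054.87 = 60.00 cm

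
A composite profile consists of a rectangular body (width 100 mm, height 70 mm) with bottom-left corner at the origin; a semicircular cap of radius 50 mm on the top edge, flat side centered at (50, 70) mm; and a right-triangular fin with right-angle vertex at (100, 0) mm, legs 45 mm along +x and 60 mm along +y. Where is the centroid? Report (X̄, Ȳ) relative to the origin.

X̄ = 57.15 mm, Ȳ = 51.33 mm

rectangular body: A = 100 × 70 = 7000.00, centroid at (50.00, 35.00).
semicircular top: A = ½π·50² = 3926.99, centroid at (50.00, 91.22).
triangular fin: A = ½·45·60 = 1350.00, centroid at (115.00, 20.00).
ΣA = 12276.99 mm²
ΣAX̄ = (7000.00)(50.00) + (3926.99)(50.00) + (1350.00)(115.00) = 701599.54 mm³
ΣAȲ = (7000.00)(35.00) + (3926.99)(91.22) + (1350.00)(20.00) = 630222.69 mm³
X̄ = 701599.54 / 12276.99 = 57.15 mm
Ȳ = 630222.69 / 12276.99 = 51.33 mm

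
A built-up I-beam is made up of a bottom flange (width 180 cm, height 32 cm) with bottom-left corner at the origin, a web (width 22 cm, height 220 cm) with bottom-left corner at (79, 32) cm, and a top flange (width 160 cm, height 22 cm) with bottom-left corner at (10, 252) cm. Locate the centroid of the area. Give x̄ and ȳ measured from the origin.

x̄ = 90.00 cm, ȳ = 120.76 cm

bottom flange: A = 180 × 32 = 5760.00, centroid at (90.00, 16.00).
web: A = 22 × 220 = 4840.00, centroid at (90.00, 142.00).
top flange: A = 160 × 22 = 3520.00, centroid at (90.00, 263.00).
ΣA = 14120.00 cm²
ΣAx̄ = (5760.00)(90.00) + (4840.00)(90.00) + (3520.00)(90.00) = 1270800.00 cm³
ΣAȳ = (5760.00)(16.00) + (4840.00)(142.00) + (3520.00)(263.00) = 1705200.00 cm³
x̄ = 1270800.00 / 14120.00 = 90.00 cm
ȳ = 1705200.00 / 14120.00 = 120.76 cm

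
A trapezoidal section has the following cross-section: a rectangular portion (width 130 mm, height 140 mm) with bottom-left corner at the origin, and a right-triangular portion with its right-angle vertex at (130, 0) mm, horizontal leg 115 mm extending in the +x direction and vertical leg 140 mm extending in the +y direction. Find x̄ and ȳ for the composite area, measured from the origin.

x̄ = 96.69 mm, ȳ = 62.84 mm

rectangular portion: A = 130 × 140 = 18200.00, centroid at (65.00, 70.00).
triangular portion: A = ½·115·140 = 8050.00, centroid at (168.33, 46.67).
ΣA = 26250.00 mm²
ΣAx̄ = (18200.00)(65.00) + (8050.00)(168.33) = 2538083.33 mm³
ΣAȳ = (18200.00)(70.00) + (8050.00)(46.67) = 1649666.67 mm³
x̄ = 2538083.33 / 26250.00 = 96.69 mm
ȳ = 1649666.67 / 26250.00 = 62.84 mm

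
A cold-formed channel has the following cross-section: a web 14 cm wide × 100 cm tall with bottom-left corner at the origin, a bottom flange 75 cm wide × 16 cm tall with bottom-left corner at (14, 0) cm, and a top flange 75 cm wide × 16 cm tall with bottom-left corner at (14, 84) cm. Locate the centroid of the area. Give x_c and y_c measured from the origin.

x_c = 35.11 cm, y_c = 50.00 cm

web: A = 14 × 100 = 1400.00, centroid at (7.00, 50.00).
bottom flange: A = 75 × 16 = 1200.00, centroid at (51.50, 8.00).
top flange: A = 75 × 16 = 1200.00, centroid at (51.50, 92.00).
ΣA = 3800.00 cm², ΣAx_c = 133400.00 cm³, ΣAy_c = 190000.00 cm³.
x_c = 133400.00/3800.00 = 35.11 cm; y_c = 190000.00/3800.00 = 50.00 cm.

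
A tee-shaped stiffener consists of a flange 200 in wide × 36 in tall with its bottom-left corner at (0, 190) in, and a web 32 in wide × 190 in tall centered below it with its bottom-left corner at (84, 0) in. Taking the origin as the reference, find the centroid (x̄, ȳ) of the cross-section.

x̄ = 100.00 in, ȳ = 156.27 in

web: A = 32 × 190 = 6080.00, centroid at (100.00, 95.00).
flange: A = 200 × 36 = 7200.00, centroid at (100.00, 208.00).
ΣA = 13280.00 in²
ΣAx̄ = (6080.00)(100.00) + (7200.00)(100.00) = 1328000.00 in³
ΣAȳ = (6080.00)(95.00) + (7200.00)(208.00) = 2075200.00 in³
x̄ = 1328000.00 / 13280.00 = 100.00 in
ȳ = 2075200.00 / 13280.00 = 156.27 in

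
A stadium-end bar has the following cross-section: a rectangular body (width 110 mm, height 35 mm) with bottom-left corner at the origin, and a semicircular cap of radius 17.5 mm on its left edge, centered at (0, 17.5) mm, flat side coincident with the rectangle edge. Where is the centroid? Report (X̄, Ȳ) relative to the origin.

rectangular body: A = 110 × 35 = 3850.00, centroid at (55.00, 17.50).
semicircular end: A = ½π·17.5² = 481.06, centroid at (-7.43, 17.50).
ΣA = 4331.06 mm²
ΣAX̄ = (3850.00)(55.00) + (481.06)(-7.43) = 208177.08 mm³
ΣAȲ = (3850.00)(17.50) + (481.06)(17.50) = 75793.49 mm³
X̄ = 208177.08 / 4331.06 = 48.07 mm
Ȳ = 75793.49 / 4331.06 = 17.50 mm

X̄ = 48.07 mm, Ȳ = 17.50 mm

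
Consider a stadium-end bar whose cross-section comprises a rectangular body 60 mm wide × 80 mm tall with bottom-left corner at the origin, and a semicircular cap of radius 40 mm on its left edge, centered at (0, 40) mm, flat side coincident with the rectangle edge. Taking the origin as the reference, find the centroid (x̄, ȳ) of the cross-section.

x̄ = 13.86 mm, ȳ = 40.00 mm

rectangular body: A = 60 × 80 = 4800.00, centroid at (30.00, 40.00).
semicircular end: A = ½π·40² = 2513.27, centroid at (-16.98, 40.00).
ΣA = 7313.27 mm²
ΣAx̄ = (4800.00)(30.00) + (2513.27)(-16.98) = 101333.33 mm³
ΣAȳ = (4800.00)(40.00) + (2513.27)(40.00) = 292530.96 mm³
x̄ = 101333.33 / 7313.27 = 13.86 mm
ȳ = 292530.96 / 7313.27 = 40.00 mm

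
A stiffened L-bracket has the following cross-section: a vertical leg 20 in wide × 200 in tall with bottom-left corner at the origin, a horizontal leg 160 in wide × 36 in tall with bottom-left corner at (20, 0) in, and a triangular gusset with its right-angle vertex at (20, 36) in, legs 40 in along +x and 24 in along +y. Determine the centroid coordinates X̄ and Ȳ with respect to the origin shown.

Part | A | x̄ᵢ | ȳᵢ | A·x̄ᵢ | A·ȳᵢ
vertical leg | 4000.00 | 10.00 | 100.00 | 40000.00 | 400000.00
horizontal leg | 5760.00 | 100.00 | 18.00 | 576000.00 | 103680.00
gusset | 480.00 | 33.33 | 44.00 | 16000.00 | 21120.00
Σ | 10240.00 |  |  | 632000.00 | 524800.00
X̄ = 632000.00 / 10240.00 = 61.72 in
Ȳ = 524800.00 / 10240.00 = 51.25 in

X̄ = 61.72 in, Ȳ = 51.25 in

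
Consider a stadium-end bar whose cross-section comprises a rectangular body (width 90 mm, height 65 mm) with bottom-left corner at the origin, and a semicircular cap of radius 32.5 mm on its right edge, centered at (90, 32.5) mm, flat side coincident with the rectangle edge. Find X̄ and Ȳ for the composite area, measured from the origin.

X̄ = 57.99 mm, Ȳ = 32.50 mm

rectangular body: A = 90 × 65 = 5850.00, centroid at (45.00, 32.50).
semicircular end: A = ½π·32.5² = 1659.15, centroid at (103.79, 32.50).
ΣA = 7509.15 mm²
ΣAX̄ = (5850.00)(45.00) + (1659.15)(103.79) = 435459.24 mm³
ΣAȲ = (5850.00)(32.50) + (1659.15)(32.50) = 244047.49 mm³
X̄ = 435459.24 / 7509.15 = 57.99 mm
Ȳ = 244047.49 / 7509.15 = 32.50 mm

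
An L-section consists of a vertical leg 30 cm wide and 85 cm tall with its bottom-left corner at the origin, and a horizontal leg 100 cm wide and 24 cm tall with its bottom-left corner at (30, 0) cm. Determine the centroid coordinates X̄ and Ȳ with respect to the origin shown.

Part | A | x̄ᵢ | ȳᵢ | A·x̄ᵢ | A·ȳᵢ
vertical leg | 2550.00 | 15.00 | 42.50 | 38250.00 | 108375.00
horizontal leg | 2400.00 | 80.00 | 12.00 | 192000.00 | 28800.00
Σ | 4950.00 |  |  | 230250.00 | 137175.00
X̄ = 230250.00 / 4950.00 = 46.52 cm
Ȳ = 137175.00 / 4950.00 = 27.71 cm

X̄ = 46.52 cm, Ȳ = 27.71 cm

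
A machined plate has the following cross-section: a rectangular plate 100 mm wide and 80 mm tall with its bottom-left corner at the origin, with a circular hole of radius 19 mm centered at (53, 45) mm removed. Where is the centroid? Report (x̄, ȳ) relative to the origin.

Part | A | x̄ᵢ | ȳᵢ | A·x̄ᵢ | A·ȳᵢ
plate | 8000.00 | 50.00 | 40.00 | 400000.00 | 320000.00
hole | -1134.11 | 53.00 | 45.00 | -60108.09 | -51035.17
Σ | 6865.89 |  |  | 339891.91 | 268964.83
x̄ = 339891.91 / 6865.89 = 49.50 mm
ȳ = 268964.83 / 6865.89 = 39.17 mm

x̄ = 49.50 mm, ȳ = 39.17 mm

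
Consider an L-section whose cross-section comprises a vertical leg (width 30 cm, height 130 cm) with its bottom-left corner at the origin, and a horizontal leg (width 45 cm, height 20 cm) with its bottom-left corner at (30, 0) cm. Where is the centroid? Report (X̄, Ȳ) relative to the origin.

X̄ = 22.03 cm, Ȳ = 54.69 cm

Part | A | x̄ᵢ | ȳᵢ | A·x̄ᵢ | A·ȳᵢ
vertical leg | 3900.00 | 15.00 | 65.00 | 58500.00 | 253500.00
horizontal leg | 900.00 | 52.50 | 10.00 | 47250.00 | 9000.00
Σ | 4800.00 |  |  | 105750.00 | 262500.00
X̄ = 105750.00 / 4800.00 = 22.03 cm
Ȳ = 262500.00 / 4800.00 = 54.69 cm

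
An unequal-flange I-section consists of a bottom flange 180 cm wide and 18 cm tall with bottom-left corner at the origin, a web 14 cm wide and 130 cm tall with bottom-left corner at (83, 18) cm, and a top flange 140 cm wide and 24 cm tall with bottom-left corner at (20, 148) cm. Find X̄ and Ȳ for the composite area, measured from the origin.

bottom flange: A = 180 × 18 = 3240.00, centroid at (90.00, 9.00).
web: A = 14 × 130 = 1820.00, centroid at (90.00, 83.00).
top flange: A = 140 × 24 = 3360.00, centroid at (90.00, 160.00).
ΣA = 8420.00 cm²
ΣAX̄ = (3240.00)(90.00) + (1820.00)(90.00) + (3360.00)(90.00) = 757800.00 cm³
ΣAȲ = (3240.00)(9.00) + (1820.00)(83.00) + (3360.00)(160.00) = 717820.00 cm³
X̄ = 757800.00 / 8420.00 = 90.00 cm
Ȳ = 717820.00 / 8420.00 = 85.25 cm

X̄ = 90.00 cm, Ȳ = 85.25 cm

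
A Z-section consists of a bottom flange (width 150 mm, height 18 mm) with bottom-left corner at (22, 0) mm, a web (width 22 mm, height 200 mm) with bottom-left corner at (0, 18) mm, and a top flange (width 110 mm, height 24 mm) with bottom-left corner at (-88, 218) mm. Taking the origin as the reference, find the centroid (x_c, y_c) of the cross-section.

x_c = 22.91 mm, y_c = 118.14 mm

bottom flange: A = 150 × 18 = 2700.00, centroid at (97.00, 9.00).
web: A = 22 × 200 = 4400.00, centroid at (11.00, 118.00).
top flange: A = 110 × 24 = 2640.00, centroid at (-33.00, 230.00).
ΣA = 9740.00 mm²
ΣAx_c = (2700.00)(97.00) + (4400.00)(11.00) + (2640.00)(-33.00) = 223180.00 mm³
ΣAy_c = (2700.00)(9.00) + (4400.00)(118.00) + (2640.00)(230.00) = 1150700.00 mm³
x_c = 223180.00 / 9740.00 = 22.91 mm
y_c = 1150700.00 / 9740.00 = 118.14 mm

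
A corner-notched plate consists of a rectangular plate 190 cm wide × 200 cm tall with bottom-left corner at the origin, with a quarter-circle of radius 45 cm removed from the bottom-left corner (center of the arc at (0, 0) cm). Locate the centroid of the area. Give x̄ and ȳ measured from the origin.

x̄ = 98.32 cm, ȳ = 103.53 cm

plate: A = 190 × 200 = 38000.00, centroid at (95.00, 100.00).
removed quarter-circle: A = −¼π·45² = -1590.43, centroid at (19.10, 19.10).
ΣA = 36409.57 cm², ΣAx̄ = 3579625.00 cm³, ΣAȳ = 3769625.00 cm³.
x̄ = 3579625.00/36409.57 = 98.32 cm; ȳ = 3769625.00/36409.57 = 103.53 cm.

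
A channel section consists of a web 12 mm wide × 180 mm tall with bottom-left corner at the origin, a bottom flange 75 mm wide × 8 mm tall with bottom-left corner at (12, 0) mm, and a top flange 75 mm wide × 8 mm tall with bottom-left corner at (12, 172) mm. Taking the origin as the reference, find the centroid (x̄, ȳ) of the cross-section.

web: A = 12 × 180 = 2160.00, centroid at (6.00, 90.00).
bottom flange: A = 75 × 8 = 600.00, centroid at (49.50, 4.00).
top flange: A = 75 × 8 = 600.00, centroid at (49.50, 176.00).
ΣA = 3360.00 mm², ΣAx̄ = 72360.00 mm³, ΣAȳ = 302400.00 mm³.
x̄ = 72360.00/3360.00 = 21.54 mm; ȳ = 302400.00/3360.00 = 90.00 mm.

x̄ = 21.54 mm, ȳ = 90.00 mm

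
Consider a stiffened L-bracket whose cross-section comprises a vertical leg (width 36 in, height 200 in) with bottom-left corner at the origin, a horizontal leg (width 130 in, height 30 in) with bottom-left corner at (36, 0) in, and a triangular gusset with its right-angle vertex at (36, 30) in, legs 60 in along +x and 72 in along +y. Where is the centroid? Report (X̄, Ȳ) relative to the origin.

vertical leg: A = 36 × 200 = 7200.00, centroid at (18.00, 100.00).
horizontal leg: A = 130 × 30 = 3900.00, centroid at (101.00, 15.00).
gusset: A = ½·60·72 = 2160.00, centroid at (56.00, 54.00).
ΣA = 13260.00 in², ΣAX̄ = 644460.00 in³, ΣAȲ = 895140.00 in³.
X̄ = 644460.00/13260.00 = 48.60 in; Ȳ = 895140.00/13260.00 = 67.51 in.

X̄ = 48.60 in, Ȳ = 67.51 in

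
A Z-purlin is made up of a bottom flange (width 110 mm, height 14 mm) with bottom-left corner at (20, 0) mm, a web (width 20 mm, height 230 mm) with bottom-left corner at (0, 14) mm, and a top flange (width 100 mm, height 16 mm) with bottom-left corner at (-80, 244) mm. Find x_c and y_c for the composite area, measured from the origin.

bottom flange: A = 110 × 14 = 1540.00, centroid at (75.00, 7.00).
web: A = 20 × 230 = 4600.00, centroid at (10.00, 129.00).
top flange: A = 100 × 16 = 1600.00, centroid at (-30.00, 252.00).
ΣA = 7740.00 mm²
ΣAx_c = (1540.00)(75.00) + (4600.00)(10.00) + (1600.00)(-30.00) = 113500.00 mm³
ΣAy_c = (1540.00)(7.00) + (4600.00)(129.00) + (1600.00)(252.00) = 1007380.00 mm³
x_c = 113500.00 / 7740.00 = 14.66 mm
y_c = 1007380.00 / 7740.00 = 130.15 mm

x_c = 14.66 mm, y_c = 130.15 mm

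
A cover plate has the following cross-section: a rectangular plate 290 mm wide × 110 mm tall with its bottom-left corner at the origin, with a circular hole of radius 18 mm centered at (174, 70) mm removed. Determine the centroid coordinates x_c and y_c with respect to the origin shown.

x_c = 144.04 mm, y_c = 54.51 mm

plate: A = 290 × 110 = 31900.00, centroid at (145.00, 55.00).
hole: A = −π·18² = -1017.88, centroid at (174.00, 70.00).
ΣA = 30882.12 mm², ΣAx_c = 4448389.57 mm³, ΣAy_c = 1683248.68 mm³.
x_c = 4448389.57/30882.12 = 144.04 mm; y_c = 1683248.68/30882.12 = 54.51 mm.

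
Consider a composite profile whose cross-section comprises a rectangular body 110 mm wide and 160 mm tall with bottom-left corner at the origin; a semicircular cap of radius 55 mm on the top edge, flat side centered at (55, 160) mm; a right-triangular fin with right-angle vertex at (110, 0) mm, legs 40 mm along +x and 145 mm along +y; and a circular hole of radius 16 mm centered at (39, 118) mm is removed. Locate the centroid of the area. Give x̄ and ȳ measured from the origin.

x̄ = 63.63 mm, ȳ = 95.08 mm

rectangular body: A = 110 × 160 = 17600.00, centroid at (55.00, 80.00).
semicircular top: A = ½π·55² = 4751.66, centroid at (55.00, 183.34).
triangular fin: A = ½·40·145 = 2900.00, centroid at (123.33, 48.33).
hole: A = −π·16² = -804.25, centroid at (39.00, 118.00).
ΣA = 24447.41 mm², ΣAx̄ = 1555642.24 mm³, ΣAȳ = 2324447.52 mm³.
x̄ = 1555642.24/24447.41 = 63.63 mm; ȳ = 2324447.52/24447.41 = 95.08 mm.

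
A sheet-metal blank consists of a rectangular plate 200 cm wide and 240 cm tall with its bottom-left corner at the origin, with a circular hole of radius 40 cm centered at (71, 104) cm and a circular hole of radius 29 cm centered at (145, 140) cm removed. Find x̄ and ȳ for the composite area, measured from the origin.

x̄ = 100.67 cm, ȳ = 120.68 cm

Part | A | x̄ᵢ | ȳᵢ | A·x̄ᵢ | A·ȳᵢ
plate | 48000.00 | 100.00 | 120.00 | 4800000.00 | 5760000.00
hole 1 | -5026.55 | 71.00 | 104.00 | -356884.93 | -522761.02
hole 2 | -2642.08 | 145.00 | 140.00 | -383101.52 | -369891.12
Σ | 40331.37 |  |  | 4060013.56 | 4867347.86
x̄ = 4060013.56 / 40331.37 = 100.67 cm
ȳ = 4867347.86 / 40331.37 = 120.68 cm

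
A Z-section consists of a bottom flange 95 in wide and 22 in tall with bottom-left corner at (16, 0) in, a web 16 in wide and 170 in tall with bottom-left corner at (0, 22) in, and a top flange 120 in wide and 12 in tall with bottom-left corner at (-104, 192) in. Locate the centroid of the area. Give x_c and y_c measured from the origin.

bottom flange: A = 95 × 22 = 2090.00, centroid at (63.50, 11.00).
web: A = 16 × 170 = 2720.00, centroid at (8.00, 107.00).
top flange: A = 120 × 12 = 1440.00, centroid at (-44.00, 198.00).
ΣA = 6250.00 in², ΣAx_c = 91115.00 in³, ΣAy_c = 599150.00 in³.
x_c = 91115.00/6250.00 = 14.58 in; y_c = 599150.00/6250.00 = 95.86 in.

x_c = 14.58 in, y_c = 95.86 in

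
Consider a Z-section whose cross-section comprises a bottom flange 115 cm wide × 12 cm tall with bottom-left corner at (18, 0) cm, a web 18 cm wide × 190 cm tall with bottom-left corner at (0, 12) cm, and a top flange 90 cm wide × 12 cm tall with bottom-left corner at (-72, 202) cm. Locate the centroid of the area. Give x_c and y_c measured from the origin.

bottom flange: A = 115 × 12 = 1380.00, centroid at (75.50, 6.00).
web: A = 18 × 190 = 3420.00, centroid at (9.00, 107.00).
top flange: A = 90 × 12 = 1080.00, centroid at (-27.00, 208.00).
ΣA = 5880.00 cm², ΣAx_c = 105810.00 cm³, ΣAy_c = 598860.00 cm³.
x_c = 105810.00/5880.00 = 17.99 cm; y_c = 598860.00/5880.00 = 101.85 cm.

x_c = 17.99 cm, y_c = 101.85 cm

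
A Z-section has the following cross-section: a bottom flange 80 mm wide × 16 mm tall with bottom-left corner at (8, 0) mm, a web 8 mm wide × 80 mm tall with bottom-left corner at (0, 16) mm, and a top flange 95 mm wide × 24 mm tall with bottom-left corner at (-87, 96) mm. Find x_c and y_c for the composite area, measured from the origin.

bottom flange: A = 80 × 16 = 1280.00, centroid at (48.00, 8.00).
web: A = 8 × 80 = 640.00, centroid at (4.00, 56.00).
top flange: A = 95 × 24 = 2280.00, centroid at (-39.50, 108.00).
ΣA = 4200.00 mm², ΣAx_c = -26060.00 mm³, ΣAy_c = 292320.00 mm³.
x_c = -26060.00/4200.00 = -6.20 mm; y_c = 292320.00/4200.00 = 69.60 mm.

x_c = -6.20 mm, y_c = 69.60 mm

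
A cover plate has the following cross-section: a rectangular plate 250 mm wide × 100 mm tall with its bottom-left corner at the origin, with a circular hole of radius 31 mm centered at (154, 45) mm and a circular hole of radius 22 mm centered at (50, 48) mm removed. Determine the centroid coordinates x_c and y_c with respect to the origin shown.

Part | A | x̄ᵢ | ȳᵢ | A·x̄ᵢ | A·ȳᵢ
plate | 25000.00 | 125.00 | 50.00 | 3125000.00 | 1250000.00
hole 1 | -3019.07 | 154.00 | 45.00 | -464936.86 | -135858.17
hole 2 | -1520.53 | 50.00 | 48.00 | -76026.54 | -72985.48
Σ | 20460.40 |  |  | 2584036.59 | 1041156.35
x_c = 2584036.59 / 20460.40 = 126.29 mm
y_c = 1041156.35 / 20460.40 = 50.89 mm

x_c = 126.29 mm, y_c = 50.89 mm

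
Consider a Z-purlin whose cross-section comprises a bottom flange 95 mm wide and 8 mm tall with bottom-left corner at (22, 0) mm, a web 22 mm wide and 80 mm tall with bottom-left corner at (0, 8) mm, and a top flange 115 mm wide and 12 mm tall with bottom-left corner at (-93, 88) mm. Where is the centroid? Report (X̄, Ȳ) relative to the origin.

X̄ = 5.95 mm, Ȳ = 55.70 mm

Part | A | x̄ᵢ | ȳᵢ | A·x̄ᵢ | A·ȳᵢ
bottom flange | 760.00 | 69.50 | 4.00 | 52820.00 | 3040.00
web | 1760.00 | 11.00 | 48.00 | 19360.00 | 84480.00
top flange | 1380.00 | -35.50 | 94.00 | -48990.00 | 129720.00
Σ | 3900.00 |  |  | 23190.00 | 217240.00
X̄ = 23190.00 / 3900.00 = 5.95 mm
Ȳ = 217240.00 / 3900.00 = 55.70 mm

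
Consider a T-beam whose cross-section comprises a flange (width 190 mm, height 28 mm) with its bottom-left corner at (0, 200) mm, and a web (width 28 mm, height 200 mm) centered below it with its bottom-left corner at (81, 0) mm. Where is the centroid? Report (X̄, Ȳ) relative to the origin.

X̄ = 95.00 mm, Ȳ = 155.54 mm

web: A = 28 × 200 = 5600.00, centroid at (95.00, 100.00).
flange: A = 190 × 28 = 5320.00, centroid at (95.00, 214.00).
ΣA = 10920.00 mm², ΣAX̄ = 1037400.00 mm³, ΣAȲ = 1698480.00 mm³.
X̄ = 1037400.00/10920.00 = 95.00 mm; Ȳ = 1698480.00/10920.00 = 155.54 mm.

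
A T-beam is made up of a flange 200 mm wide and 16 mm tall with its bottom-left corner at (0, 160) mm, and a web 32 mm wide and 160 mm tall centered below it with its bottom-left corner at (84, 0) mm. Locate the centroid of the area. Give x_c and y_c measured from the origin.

x_c = 100.00 mm, y_c = 113.85 mm

web: A = 32 × 160 = 5120.00, centroid at (100.00, 80.00).
flange: A = 200 × 16 = 3200.00, centroid at (100.00, 168.00).
ΣA = 8320.00 mm², ΣAx_c = 832000.00 mm³, ΣAy_c = 947200.00 mm³.
x_c = 832000.00/8320.00 = 100.00 mm; y_c = 947200.00/8320.00 = 113.85 mm.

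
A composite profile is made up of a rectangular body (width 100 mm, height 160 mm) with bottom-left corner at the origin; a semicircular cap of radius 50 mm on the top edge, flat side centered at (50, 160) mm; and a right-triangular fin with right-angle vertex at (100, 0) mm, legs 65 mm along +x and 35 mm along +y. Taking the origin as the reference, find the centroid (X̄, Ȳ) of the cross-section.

X̄ = 53.87 mm, Ȳ = 95.18 mm

rectangular body: A = 100 × 160 = 16000.00, centroid at (50.00, 80.00).
semicircular top: A = ½π·50² = 3926.99, centroid at (50.00, 181.22).
triangular fin: A = ½·65·35 = 1137.50, centroid at (121.67, 11.67).
ΣA = 21064.49 mm², ΣAX̄ = 1134745.37 mm³, ΣAȲ = 2004922.70 mm³.
X̄ = 1134745.37/21064.49 = 53.87 mm; Ȳ = 2004922.70/21064.49 = 95.18 mm.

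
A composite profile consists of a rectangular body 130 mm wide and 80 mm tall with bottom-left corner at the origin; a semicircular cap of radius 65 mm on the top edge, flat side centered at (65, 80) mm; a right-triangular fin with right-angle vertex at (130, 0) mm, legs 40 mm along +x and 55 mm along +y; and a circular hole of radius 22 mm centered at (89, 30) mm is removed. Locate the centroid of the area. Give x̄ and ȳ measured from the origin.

rectangular body: A = 130 × 80 = 10400.00, centroid at (65.00, 40.00).
semicircular top: A = ½π·65² = 6636.61, centroid at (65.00, 107.59).
triangular fin: A = ½·40·55 = 1100.00, centroid at (143.33, 18.33).
hole: A = −π·22² = -1520.53, centroid at (89.00, 30.00).
ΣA = 16616.08 mm², ΣAx̄ = 1129719.36 mm³, ΣAȳ = 1104563.23 mm³.
x̄ = 1129719.36/16616.08 = 67.99 mm; ȳ = 1104563.23/16616.08 = 66.48 mm.

x̄ = 67.99 mm, ȳ = 66.48 mm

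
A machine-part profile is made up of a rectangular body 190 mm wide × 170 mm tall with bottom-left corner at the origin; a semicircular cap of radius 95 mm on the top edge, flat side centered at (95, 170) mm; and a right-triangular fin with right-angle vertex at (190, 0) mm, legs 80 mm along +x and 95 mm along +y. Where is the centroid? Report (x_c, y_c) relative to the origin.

rectangular body: A = 190 × 170 = 32300.00, centroid at (95.00, 85.00).
semicircular top: A = ½π·95² = 14176.44, centroid at (95.00, 210.32).
triangular fin: A = ½·80·95 = 3800.00, centroid at (216.67, 31.67).
ΣA = 50276.44 mm²
ΣAx_c = (32300.00)(95.00) + (14176.44)(95.00) + (3800.00)(216.67) = 5238594.83 mm³
ΣAy_c = (32300.00)(85.00) + (14176.44)(210.32) + (3800.00)(31.67) = 5847410.93 mm³
x_c = 5238594.83 / 50276.44 = 104.20 mm
y_c = 5847410.93 / 50276.44 = 116.31 mm

x_c = 104.20 mm, y_c = 116.31 mm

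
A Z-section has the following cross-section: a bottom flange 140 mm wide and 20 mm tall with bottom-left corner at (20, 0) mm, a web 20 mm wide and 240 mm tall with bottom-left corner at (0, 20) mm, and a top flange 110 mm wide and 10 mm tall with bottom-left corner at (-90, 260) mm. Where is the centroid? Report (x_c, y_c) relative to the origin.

x_c = 30.06 mm, y_c = 113.97 mm

Part | A | x̄ᵢ | ȳᵢ | A·x̄ᵢ | A·ȳᵢ
bottom flange | 2800.00 | 90.00 | 10.00 | 252000.00 | 28000.00
web | 4800.00 | 10.00 | 140.00 | 48000.00 | 672000.00
top flange | 1100.00 | -35.00 | 265.00 | -38500.00 | 291500.00
Σ | 8700.00 |  |  | 261500.00 | 991500.00
x_c = 261500.00 / 8700.00 = 30.06 mm
y_c = 991500.00 / 8700.00 = 113.97 mm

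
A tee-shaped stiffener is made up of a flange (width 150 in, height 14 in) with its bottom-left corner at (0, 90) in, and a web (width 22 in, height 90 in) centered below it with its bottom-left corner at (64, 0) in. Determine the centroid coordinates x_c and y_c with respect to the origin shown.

Part | A | x̄ᵢ | ȳᵢ | A·x̄ᵢ | A·ȳᵢ
web | 1980.00 | 75.00 | 45.00 | 148500.00 | 89100.00
flange | 2100.00 | 75.00 | 97.00 | 157500.00 | 203700.00
Σ | 4080.00 |  |  | 306000.00 | 292800.00
x_c = 306000.00 / 4080.00 = 75.00 in
y_c = 292800.00 / 4080.00 = 71.76 in

x_c = 75.00 in, y_c = 71.76 in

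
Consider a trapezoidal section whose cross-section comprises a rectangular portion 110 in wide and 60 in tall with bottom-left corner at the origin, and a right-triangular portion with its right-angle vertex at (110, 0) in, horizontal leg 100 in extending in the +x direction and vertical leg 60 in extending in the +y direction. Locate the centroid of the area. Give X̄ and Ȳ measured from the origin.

X̄ = 82.60 in, Ȳ = 26.88 in

rectangular portion: A = 110 × 60 = 6600.00, centroid at (55.00, 30.00).
triangular portion: A = ½·100·60 = 3000.00, centroid at (143.33, 20.00).
ΣA = 9600.00 in²
ΣAX̄ = (6600.00)(55.00) + (3000.00)(143.33) = 793000.00 in³
ΣAȲ = (6600.00)(30.00) + (3000.00)(20.00) = 258000.00 in³
X̄ = 793000.00 / 9600.00 = 82.60 in
Ȳ = 258000.00 / 9600.00 = 26.88 in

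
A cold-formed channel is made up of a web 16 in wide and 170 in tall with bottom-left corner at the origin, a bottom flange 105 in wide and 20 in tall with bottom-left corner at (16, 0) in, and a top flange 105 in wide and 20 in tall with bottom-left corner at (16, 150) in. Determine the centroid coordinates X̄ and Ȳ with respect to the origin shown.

Part | A | x̄ᵢ | ȳᵢ | A·x̄ᵢ | A·ȳᵢ
web | 2720.00 | 8.00 | 85.00 | 21760.00 | 231200.00
bottom flange | 2100.00 | 68.50 | 10.00 | 143850.00 | 21000.00
top flange | 2100.00 | 68.50 | 160.00 | 143850.00 | 336000.00
Σ | 6920.00 |  |  | 309460.00 | 588200.00
X̄ = 309460.00 / 6920.00 = 44.72 in
Ȳ = 588200.00 / 6920.00 = 85.00 in

X̄ = 44.72 in, Ȳ = 85.00 in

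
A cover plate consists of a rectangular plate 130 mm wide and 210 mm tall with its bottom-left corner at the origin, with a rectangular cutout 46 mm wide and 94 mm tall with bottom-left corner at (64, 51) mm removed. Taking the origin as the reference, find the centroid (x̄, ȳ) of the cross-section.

x̄ = 60.86 mm, ȳ = 106.32 mm

plate: A = 130 × 210 = 27300.00, centroid at (65.00, 105.00).
hole: A = −(46 × 94) = -4324.00, centroid at (87.00, 98.00).
ΣA = 22976.00 mm², ΣAx̄ = 1398312.00 mm³, ΣAȳ = 2442748.00 mm³.
x̄ = 1398312.00/22976.00 = 60.86 mm; ȳ = 2442748.00/22976.00 = 106.32 mm.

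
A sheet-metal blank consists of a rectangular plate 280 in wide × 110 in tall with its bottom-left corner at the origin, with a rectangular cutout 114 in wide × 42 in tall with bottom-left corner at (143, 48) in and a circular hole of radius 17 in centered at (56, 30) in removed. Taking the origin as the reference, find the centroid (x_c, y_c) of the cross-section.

plate: A = 280 × 110 = 30800.00, centroid at (140.00, 55.00).
hole 1: A = −(114 × 42) = -4788.00, centroid at (200.00, 69.00).
hole 2: A = −π·17² = -907.92, centroid at (56.00, 30.00).
ΣA = 25104.08 in²
ΣAx_c = (30800.00)(140.00) + (-4788.00)(200.00) + (-907.92)(56.00) = 3303556.46 in³
ΣAy_c = (30800.00)(55.00) + (-4788.00)(69.00) + (-907.92)(30.00) = 1336390.39 in³
x_c = 3303556.46 / 25104.08 = 131.59 in
y_c = 1336390.39 / 25104.08 = 53.23 in

x_c = 131.59 in, y_c = 53.23 in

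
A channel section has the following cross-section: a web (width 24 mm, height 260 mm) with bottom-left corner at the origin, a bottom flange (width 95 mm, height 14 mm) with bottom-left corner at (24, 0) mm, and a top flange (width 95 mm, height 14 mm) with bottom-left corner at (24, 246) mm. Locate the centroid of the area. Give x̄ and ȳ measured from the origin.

x̄ = 29.78 mm, ȳ = 130.00 mm

Part | A | x̄ᵢ | ȳᵢ | A·x̄ᵢ | A·ȳᵢ
web | 6240.00 | 12.00 | 130.00 | 74880.00 | 811200.00
bottom flange | 1330.00 | 71.50 | 7.00 | 95095.00 | 9310.00
top flange | 1330.00 | 71.50 | 253.00 | 95095.00 | 336490.00
Σ | 8900.00 |  |  | 265070.00 | 1157000.00
x̄ = 265070.00 / 8900.00 = 29.78 mm
ȳ = 1157000.00 / 8900.00 = 130.00 mm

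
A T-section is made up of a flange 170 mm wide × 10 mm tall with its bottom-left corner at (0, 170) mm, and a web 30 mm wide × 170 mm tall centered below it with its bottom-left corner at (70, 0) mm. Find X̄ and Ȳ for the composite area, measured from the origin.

X̄ = 85.00 mm, Ȳ = 107.50 mm

Part | A | x̄ᵢ | ȳᵢ | A·x̄ᵢ | A·ȳᵢ
web | 5100.00 | 85.00 | 85.00 | 433500.00 | 433500.00
flange | 1700.00 | 85.00 | 175.00 | 144500.00 | 297500.00
Σ | 6800.00 |  |  | 578000.00 | 731000.00
X̄ = 578000.00 / 6800.00 = 85.00 mm
Ȳ = 731000.00 / 6800.00 = 107.50 mm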